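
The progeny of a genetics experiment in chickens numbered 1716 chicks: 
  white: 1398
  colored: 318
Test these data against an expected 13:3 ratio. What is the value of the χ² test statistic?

The 13:3 ratio has 16 parts, so with N = 1716 the expected counts are:
  white: 1716 × 13/16 = 1394.25
  colored: 1716 × 3/16 = 321.75
χ² = Σ (O − E)² / E
  white: (1398 − 1394.25)² / 1394.25 = 0.0101
  colored: (318 − 321.75)² / 321.75 = 0.0437
χ² = 0.0101 + 0.0437 = 0.0538 ≈ 0.054

0.054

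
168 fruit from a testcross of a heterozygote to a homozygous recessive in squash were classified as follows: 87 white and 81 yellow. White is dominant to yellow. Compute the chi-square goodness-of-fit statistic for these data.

0.214

A testcross of a heterozygote (Aa × aa) gives a 1:1 phenotypic ratio.
Expected counts for N = 168 under a 1:1 ratio (total parts = 2):
  white: 168 × 1/2 = 84
  yellow: 168 × 1/2 = 84
χ² = Σ (O − E)² / E
  white: (87 − 84)² / 84 = 0.1071
  yellow: (81 − 84)² / 84 = 0.1071
χ² = 0.1071 + 0.1071 = 0.2142 ≈ 0.214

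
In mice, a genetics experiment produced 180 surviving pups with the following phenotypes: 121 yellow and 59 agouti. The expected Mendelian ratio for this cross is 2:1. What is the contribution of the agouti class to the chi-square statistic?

0.017

Total ratio parts = 3. Expected numbers out of 180:
  yellow: 180 × 2/3 = 120
  agouti: 180 × 1/3 = 60
Contribution of agouti: (59 − 60)² / 60 = 0.0167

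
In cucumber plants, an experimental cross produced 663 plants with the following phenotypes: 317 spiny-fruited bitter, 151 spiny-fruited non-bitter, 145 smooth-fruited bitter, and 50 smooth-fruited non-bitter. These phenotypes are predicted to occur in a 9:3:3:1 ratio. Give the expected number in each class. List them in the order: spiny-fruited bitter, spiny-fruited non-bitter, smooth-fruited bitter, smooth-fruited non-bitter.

372.9375, 124.3125, 124.3125, 41.4375

The 9:3:3:1 ratio has 16 parts, so with N = 663 the expected counts are:
  spiny-fruited bitter: 663 × 9/16 = 372.9375
  spiny-fruited non-bitter: 663 × 3/16 = 124.3125
  smooth-fruited bitter: 663 × 3/16 = 124.3125
  smooth-fruited non-bitter: 663 × 1/16 = 41.4375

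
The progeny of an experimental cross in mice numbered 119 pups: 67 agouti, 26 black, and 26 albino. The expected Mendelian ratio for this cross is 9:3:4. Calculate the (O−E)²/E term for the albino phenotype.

Under the 9:3:4 hypothesis (Σ ratio = 16, N = 119):
  agouti: 119 × 9/16 = 66.9375
  black: 119 × 3/16 = 22.3125
  albino: 119 × 4/16 = 29.75
Contribution of albino: (26 − 29.75)² / 29.75 = 0.4727

0.473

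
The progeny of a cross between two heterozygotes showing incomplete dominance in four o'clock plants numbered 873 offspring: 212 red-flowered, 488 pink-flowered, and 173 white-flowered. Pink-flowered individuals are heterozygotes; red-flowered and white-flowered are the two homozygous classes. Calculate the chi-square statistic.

15.637

With incomplete dominance, a heterozygote × heterozygote cross gives a 1:2:1 phenotypic ratio.
Expected counts for N = 873 under a 1:2:1 ratio (total parts = 4):
  red-flowered: 873 × 1/4 = 218.25
  pink-flowered: 873 × 2/4 = 436.5
  white-flowered: 873 × 1/4 = 218.25
χ² = Σ (O − E)² / E
  red-flowered: (212 − 218.25)² / 218.25 = 0.1790
  pink-flowered: (488 − 436.5)² / 436.5 = 6.0762
  white-flowered: (173 − 218.25)² / 218.25 = 9.3817
χ² = 0.1790 + 6.0762 + 9.3817 = 15.6369 ≈ 15.637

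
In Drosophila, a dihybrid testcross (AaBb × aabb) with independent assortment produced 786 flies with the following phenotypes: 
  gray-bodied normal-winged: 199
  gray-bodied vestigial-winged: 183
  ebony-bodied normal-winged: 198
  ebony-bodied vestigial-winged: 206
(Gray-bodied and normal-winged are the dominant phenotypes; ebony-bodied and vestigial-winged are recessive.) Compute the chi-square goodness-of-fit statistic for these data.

1.430

A dihybrid testcross with independent assortment gives a 1:1:1:1 ratio.
Expected counts for N = 786 under a 1:1:1:1 ratio (total parts = 4):
  gray-bodied normal-winged: 786 × 1/4 = 196.5
  gray-bodied vestigial-winged: 786 × 1/4 = 196.5
  ebony-bodied normal-winged: 786 × 1/4 = 196.5
  ebony-bodied vestigial-winged: 786 × 1/4 = 196.5
χ² = Σ (O − E)² / E
  gray-bodied normal-winged: (199 − 196.5)² / 196.5 = 0.0318
  gray-bodied vestigial-winged: (183 − 196.5)² / 196.5 = 0.9275
  ebony-bodied normal-winged: (198 − 196.5)² / 196.5 = 0.0115
  ebony-bodied vestigial-winged: (206 − 196.5)² / 196.5 = 0.4593
χ² = 0.0318 + 0.9275 + 0.0115 + 0.4593 = 1.4301 ≈ 1.430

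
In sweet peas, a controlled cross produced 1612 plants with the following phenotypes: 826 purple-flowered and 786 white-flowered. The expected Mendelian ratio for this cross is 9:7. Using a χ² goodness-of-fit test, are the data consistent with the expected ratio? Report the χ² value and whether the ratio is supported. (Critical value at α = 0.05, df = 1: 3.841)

16.437; not consistent

The 9:7 ratio has 16 parts, so with N = 1612 the expected counts are:
  purple-flowered: 1612 × 9/16 = 906.75
  white-flowered: 1612 × 7/16 = 705.25
χ² = Σ (O − E)² / E
  purple-flowered: (826 − 906.75)² / 906.75 = 7.1911
  white-flowered: (786 − 705.25)² / 705.25 = 9.2457
χ² = 7.1911 + 9.2457 = 16.4368 ≈ 16.437
Degrees of freedom = 2 − 1 = 1; critical value at α = 0.05 is 3.841.
Since 16.437 > 3.841, we reject the null hypothesis — the data do not fit the 9:7 ratio.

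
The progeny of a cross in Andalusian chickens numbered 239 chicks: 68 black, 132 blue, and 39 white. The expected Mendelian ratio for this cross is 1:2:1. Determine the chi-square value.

Total ratio parts = 4. Expected numbers out of 239:
  black: 239 × 1/4 = 59.75
  blue: 239 × 2/4 = 119.5
  white: 239 × 1/4 = 59.75
χ² = Σ (O − E)² / E
  black: (68 − 59.75)² / 59.75 = 1.1391
  blue: (132 − 119.5)² / 119.5 = 1.3075
  white: (39 − 59.75)² / 59.75 = 7.2061
χ² = 1.1391 + 1.3075 + 7.2061 = 9.6527 ≈ 9.653

9.653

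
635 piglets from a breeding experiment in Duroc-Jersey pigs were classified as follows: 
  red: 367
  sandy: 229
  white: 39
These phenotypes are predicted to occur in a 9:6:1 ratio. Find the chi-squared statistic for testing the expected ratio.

0.631

Under the 9:6:1 hypothesis (Σ ratio = 16, N = 635):
  red: 635 × 9/16 = 357.1875
  sandy: 635 × 6/16 = 238.125
  white: 635 × 1/16 = 39.6875
χ² = Σ (O − E)² / E
  red: (367 − 357.1875)² / 357.1875 = 0.2696
  sandy: (229 − 238.125)² / 238.125 = 0.3497
  white: (39 − 39.6875)² / 39.6875 = 0.0119
χ² = 0.2696 + 0.3497 + 0.0119 = 0.6312 ≈ 0.631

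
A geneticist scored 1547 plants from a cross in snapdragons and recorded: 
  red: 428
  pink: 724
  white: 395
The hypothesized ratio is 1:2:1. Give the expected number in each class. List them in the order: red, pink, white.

386.75, 773.5, 386.75

Expected counts for N = 1547 under a 1:2:1 ratio (total parts = 4):
  red: 1547 × 1/4 = 386.75
  pink: 1547 × 2/4 = 773.5
  white: 1547 × 1/4 = 386.75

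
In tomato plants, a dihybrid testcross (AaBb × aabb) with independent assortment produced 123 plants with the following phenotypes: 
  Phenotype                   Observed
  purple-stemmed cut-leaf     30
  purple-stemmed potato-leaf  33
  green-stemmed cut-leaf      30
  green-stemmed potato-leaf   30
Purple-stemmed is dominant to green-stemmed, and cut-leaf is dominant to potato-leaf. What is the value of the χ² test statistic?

0.220

A dihybrid testcross with independent assortment gives a 1:1:1:1 ratio.
Total ratio parts = 4. Expected numbers out of 123:
  purple-stemmed cut-leaf: 123 × 1/4 = 30.75
  purple-stemmed potato-leaf: 123 × 1/4 = 30.75
  green-stemmed cut-leaf: 123 × 1/4 = 30.75
  green-stemmed potato-leaf: 123 × 1/4 = 30.75
χ² = Σ (O − E)² / E
  purple-stemmed cut-leaf: (30 − 30.75)² / 30.75 = 0.0183
  purple-stemmed potato-leaf: (33 − 30.75)² / 30.75 = 0.1646
  green-stemmed cut-leaf: (30 − 30.75)² / 30.75 = 0.0183
  green-stemmed potato-leaf: (30 − 30.75)² / 30.75 = 0.0183
χ² = 0.0183 + 0.1646 + 0.0183 + 0.0183 = 0.2195 ≈ 0.220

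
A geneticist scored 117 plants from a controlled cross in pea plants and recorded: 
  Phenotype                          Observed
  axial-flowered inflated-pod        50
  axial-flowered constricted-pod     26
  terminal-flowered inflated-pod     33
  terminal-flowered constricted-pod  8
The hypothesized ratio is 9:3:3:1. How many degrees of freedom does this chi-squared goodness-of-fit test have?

3

A goodness-of-fit test with 4 phenotype classes has df = 4 − 1 = 3.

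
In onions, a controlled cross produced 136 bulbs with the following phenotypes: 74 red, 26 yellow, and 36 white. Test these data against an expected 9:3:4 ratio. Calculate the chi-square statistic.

0.209

Expected counts for N = 136 under a 9:3:4 ratio (total parts = 16):
  red: 136 × 9/16 = 76.5
  yellow: 136 × 3/16 = 25.5
  white: 136 × 4/16 = 34
χ² = Σ (O − E)² / E
  red: (74 − 76.5)² / 76.5 = 0.0817
  yellow: (26 − 25.5)² / 25.5 = 0.0098
  white: (36 − 34)² / 34 = 0.1176
χ² = 0.0817 + 0.0098 + 0.1176 = 0.2091 ≈ 0.209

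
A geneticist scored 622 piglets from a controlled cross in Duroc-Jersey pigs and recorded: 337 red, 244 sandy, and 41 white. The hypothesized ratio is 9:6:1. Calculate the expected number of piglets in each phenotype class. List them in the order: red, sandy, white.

349.875, 233.25, 38.875

Total ratio parts = 16. Expected numbers out of 622:
  red: 622 × 9/16 = 349.875
  sandy: 622 × 6/16 = 233.25
  white: 622 × 1/16 = 38.875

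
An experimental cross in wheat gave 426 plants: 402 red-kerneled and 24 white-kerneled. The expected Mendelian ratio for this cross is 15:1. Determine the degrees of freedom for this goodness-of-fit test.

A goodness-of-fit test with 2 phenotype classes has df = 2 − 1 = 1.

1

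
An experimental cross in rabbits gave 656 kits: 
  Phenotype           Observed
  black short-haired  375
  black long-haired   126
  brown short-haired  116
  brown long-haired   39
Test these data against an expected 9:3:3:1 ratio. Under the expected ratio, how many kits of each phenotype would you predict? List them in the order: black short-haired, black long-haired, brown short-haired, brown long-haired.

Under the 9:3:3:1 hypothesis (Σ ratio = 16, N = 656):
  black short-haired: 656 × 9/16 = 369
  black long-haired: 656 × 3/16 = 123
  brown short-haired: 656 × 3/16 = 123
  brown long-haired: 656 × 1/16 = 41

369, 123, 123, 41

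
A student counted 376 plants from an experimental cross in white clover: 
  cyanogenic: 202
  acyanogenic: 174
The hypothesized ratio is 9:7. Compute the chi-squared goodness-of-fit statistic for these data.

Under the 9:7 hypothesis (Σ ratio = 16, N = 376):
  cyanogenic: 376 × 9/16 = 211.5
  acyanogenic: 376 × 7/16 = 164.5
χ² = Σ (O − E)² / E
  cyanogenic: (202 − 211.5)² / 211.5 = 0.4267
  acyanogenic: (174 − 164.5)² / 164.5 = 0.5486
χ² = 0.4267 + 0.5486 = 0.9753 ≈ 0.975

0.975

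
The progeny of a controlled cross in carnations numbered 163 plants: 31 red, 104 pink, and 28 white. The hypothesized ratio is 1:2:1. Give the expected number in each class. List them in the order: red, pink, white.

40.75, 81.5, 40.75

Under the 1:2:1 hypothesis (Σ ratio = 4, N = 163):
  red: 163 × 1/4 = 40.75
  pink: 163 × 2/4 = 81.5
  white: 163 × 1/4 = 40.75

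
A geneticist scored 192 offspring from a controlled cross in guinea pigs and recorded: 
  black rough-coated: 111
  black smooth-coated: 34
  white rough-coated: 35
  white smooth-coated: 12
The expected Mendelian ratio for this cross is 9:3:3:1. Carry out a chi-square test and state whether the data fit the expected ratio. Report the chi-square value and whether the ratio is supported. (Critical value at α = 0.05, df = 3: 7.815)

0.222; consistent

The 9:3:3:1 ratio has 16 parts, so with N = 192 the expected counts are:
  black rough-coated: 192 × 9/16 = 108
  black smooth-coated: 192 × 3/16 = 36
  white rough-coated: 192 × 3/16 = 36
  white smooth-coated: 192 × 1/16 = 12
χ² = Σ (O − E)² / E
  black rough-coated: (111 − 108)² / 108 = 0.0833
  black smooth-coated: (34 − 36)² / 36 = 0.1111
  white rough-coated: (35 − 36)² / 36 = 0.0278
  white smooth-coated: (12 − 12)² / 12 = 0.0000
χ² = 0.0833 + 0.1111 + 0.0278 + 0.0000 = 0.2222 ≈ 0.222
Degrees of freedom = 4 − 1 = 3; critical value at α = 0.05 is 7.815.
Since 0.222 < 7.815, we fail to reject the null hypothesis — the data are consistent with the 9:3:3:1 ratio.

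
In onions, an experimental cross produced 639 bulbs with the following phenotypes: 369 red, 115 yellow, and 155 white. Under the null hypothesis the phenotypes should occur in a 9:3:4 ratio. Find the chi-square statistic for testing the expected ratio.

The 9:3:4 ratio has 16 parts, so with N = 639 the expected counts are:
  red: 639 × 9/16 = 359.4375
  yellow: 639 × 3/16 = 119.8125
  white: 639 × 4/16 = 159.75
χ² = Σ (O − E)² / E
  red: (369 − 359.4375)² / 359.4375 = 0.2544
  yellow: (115 − 119.8125)² / 119.8125 = 0.1933
  white: (155 − 159.75)² / 159.75 = 0.1412
χ² = 0.2544 + 0.1933 + 0.1412 = 0.5889 ≈ 0.589

0.589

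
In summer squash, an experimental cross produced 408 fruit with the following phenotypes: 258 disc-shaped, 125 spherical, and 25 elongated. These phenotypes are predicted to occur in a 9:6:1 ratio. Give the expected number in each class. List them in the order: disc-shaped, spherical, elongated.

Under the 9:6:1 hypothesis (Σ ratio = 16, N = 408):
  disc-shaped: 408 × 9/16 = 229.5
  spherical: 408 × 6/16 = 153
  elongated: 408 × 1/16 = 25.5

229.5, 153, 25.5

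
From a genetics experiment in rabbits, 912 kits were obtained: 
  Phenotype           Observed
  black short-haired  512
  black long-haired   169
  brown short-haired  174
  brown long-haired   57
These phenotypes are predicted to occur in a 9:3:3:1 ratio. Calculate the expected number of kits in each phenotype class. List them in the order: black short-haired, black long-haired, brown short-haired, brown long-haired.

The 9:3:3:1 ratio has 16 parts, so with N = 912 the expected counts are:
  black short-haired: 912 × 9/16 = 513
  black long-haired: 912 × 3/16 = 171
  brown short-haired: 912 × 3/16 = 171
  brown long-haired: 912 × 1/16 = 57

513, 171, 171, 57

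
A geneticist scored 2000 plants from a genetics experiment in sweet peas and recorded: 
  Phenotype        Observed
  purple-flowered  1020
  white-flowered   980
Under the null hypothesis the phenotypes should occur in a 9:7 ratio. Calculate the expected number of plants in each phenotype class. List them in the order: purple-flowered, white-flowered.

1125, 875

Total ratio parts = 16. Expected numbers out of 2000:
  purple-flowered: 2000 × 9/16 = 1125
  white-flowered: 2000 × 7/16 = 875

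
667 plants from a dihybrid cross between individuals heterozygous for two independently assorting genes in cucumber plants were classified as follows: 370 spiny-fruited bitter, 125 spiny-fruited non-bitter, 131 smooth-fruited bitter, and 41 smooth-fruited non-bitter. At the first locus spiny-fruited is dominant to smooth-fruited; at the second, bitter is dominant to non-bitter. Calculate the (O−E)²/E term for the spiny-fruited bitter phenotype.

0.072

A dihybrid F₂ with independent assortment and complete dominance at both loci gives a 9:3:3:1 phenotypic ratio.
Expected counts for N = 667 under a 9:3:3:1 ratio (total parts = 16):
  spiny-fruited bitter: 667 × 9/16 = 375.1875
  spiny-fruited non-bitter: 667 × 3/16 = 125.0625
  smooth-fruited bitter: 667 × 3/16 = 125.0625
  smooth-fruited non-bitter: 667 × 1/16 = 41.6875
Contribution of spiny-fruited bitter: (370 − 375.1875)² / 375.1875 = 0.0717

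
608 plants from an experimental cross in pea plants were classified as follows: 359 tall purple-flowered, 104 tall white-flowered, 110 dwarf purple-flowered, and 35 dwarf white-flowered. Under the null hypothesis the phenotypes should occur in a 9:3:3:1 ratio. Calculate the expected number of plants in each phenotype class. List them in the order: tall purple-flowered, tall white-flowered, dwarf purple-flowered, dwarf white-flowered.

Total ratio parts = 16. Expected numbers out of 608:
  tall purple-flowered: 608 × 9/16 = 342
  tall white-flowered: 608 × 3/16 = 114
  dwarf purple-flowered: 608 × 3/16 = 114
  dwarf white-flowered: 608 × 1/16 = 38

342, 114, 114, 38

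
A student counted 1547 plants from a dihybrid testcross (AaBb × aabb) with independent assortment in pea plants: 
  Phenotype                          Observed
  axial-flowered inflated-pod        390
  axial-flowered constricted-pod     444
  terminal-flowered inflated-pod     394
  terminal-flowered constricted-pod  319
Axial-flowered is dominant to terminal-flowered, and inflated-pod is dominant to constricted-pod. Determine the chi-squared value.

20.506

A dihybrid testcross with independent assortment gives a 1:1:1:1 ratio.
Under the 1:1:1:1 hypothesis (Σ ratio = 4, N = 1547):
  axial-flowered inflated-pod: 1547 × 1/4 = 386.75
  axial-flowered constricted-pod: 1547 × 1/4 = 386.75
  terminal-flowered inflated-pod: 1547 × 1/4 = 386.75
  terminal-flowered constricted-pod: 1547 × 1/4 = 386.75
χ² = Σ (O − E)² / E
  axial-flowered inflated-pod: (390 − 386.75)² / 386.75 = 0.0273
  axial-flowered constricted-pod: (444 − 386.75)² / 386.75 = 8.4746
  terminal-flowered inflated-pod: (394 − 386.75)² / 386.75 = 0.1359
  terminal-flowered constricted-pod: (319 − 386.75)² / 386.75 = 11.8683
χ² = 0.0273 + 8.4746 + 0.1359 + 11.8683 = 20.5061 ≈ 20.506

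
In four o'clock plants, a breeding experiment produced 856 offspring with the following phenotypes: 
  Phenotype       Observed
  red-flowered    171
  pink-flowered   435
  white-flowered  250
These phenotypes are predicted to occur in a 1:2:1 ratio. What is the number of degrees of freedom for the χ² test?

A goodness-of-fit test with 3 phenotype classes has df = 3 − 1 = 2.

2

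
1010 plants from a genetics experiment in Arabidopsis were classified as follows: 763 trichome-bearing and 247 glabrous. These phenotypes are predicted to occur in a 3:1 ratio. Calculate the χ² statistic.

Expected counts for N = 1010 under a 3:1 ratio (total parts = 4):
  trichome-bearing: 1010 × 3/4 = 757.5
  glabrous: 1010 × 1/4 = 252.5
χ² = Σ (O − E)² / E
  trichome-bearing: (763 − 757.5)² / 757.5 = 0.0399
  glabrous: (247 − 252.5)² / 252.5 = 0.1198
χ² = 0.0399 + 0.1198 = 0.1597 ≈ 0.160

0.160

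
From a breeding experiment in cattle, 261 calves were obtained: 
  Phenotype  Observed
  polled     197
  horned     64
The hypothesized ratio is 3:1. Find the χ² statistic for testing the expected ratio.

0.032

Total ratio parts = 4. Expected numbers out of 261:
  polled: 261 × 3/4 = 195.75
  horned: 261 × 1/4 = 65.25
χ² = Σ (O − E)² / E
  polled: (197 − 195.75)² / 195.75 = 0.0080
  horned: (64 − 65.25)² / 65.25 = 0.0239
χ² = 0.0080 + 0.0239 = 0.0319 ≈ 0.032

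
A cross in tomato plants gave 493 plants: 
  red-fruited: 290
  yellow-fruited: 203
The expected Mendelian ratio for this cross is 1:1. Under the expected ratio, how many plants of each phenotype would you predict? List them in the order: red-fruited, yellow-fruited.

246.5, 246.5

Expected counts for N = 493 under a 1:1 ratio (total parts = 2):
  red-fruited: 493 × 1/2 = 246.5
  yellow-fruited: 493 × 1/2 = 246.5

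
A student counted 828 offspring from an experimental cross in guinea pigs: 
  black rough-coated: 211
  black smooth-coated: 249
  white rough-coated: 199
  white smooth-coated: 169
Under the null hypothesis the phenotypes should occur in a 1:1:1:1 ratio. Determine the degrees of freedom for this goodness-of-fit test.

A goodness-of-fit test with 4 phenotype classes has df = 4 − 1 = 3.

3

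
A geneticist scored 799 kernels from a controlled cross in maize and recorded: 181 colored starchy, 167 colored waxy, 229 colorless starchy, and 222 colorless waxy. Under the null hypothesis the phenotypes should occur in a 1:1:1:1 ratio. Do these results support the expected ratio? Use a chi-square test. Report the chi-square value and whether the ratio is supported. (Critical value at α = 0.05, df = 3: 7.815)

13.891; not consistent

Expected counts for N = 799 under a 1:1:1:1 ratio (total parts = 4):
  colored starchy: 799 × 1/4 = 199.75
  colored waxy: 799 × 1/4 = 199.75
  colorless starchy: 799 × 1/4 = 199.75
  colorless waxy: 799 × 1/4 = 199.75
χ² = Σ (O − E)² / E
  colored starchy: (181 − 199.75)² / 199.75 = 1.7600
  colored waxy: (167 − 199.75)² / 199.75 = 5.3695
  colorless starchy: (229 − 199.75)² / 199.75 = 4.2832
  colorless waxy: (222 − 199.75)² / 199.75 = 2.4784
χ² = 1.7600 + 5.3695 + 4.2832 + 2.4784 = 13.8911 ≈ 13.891
Degrees of freedom = 4 − 1 = 3; critical value at α = 0.05 is 7.815.
Since 13.891 > 7.815, we reject the null hypothesis — the data do not fit the 1:1:1:1 ratio.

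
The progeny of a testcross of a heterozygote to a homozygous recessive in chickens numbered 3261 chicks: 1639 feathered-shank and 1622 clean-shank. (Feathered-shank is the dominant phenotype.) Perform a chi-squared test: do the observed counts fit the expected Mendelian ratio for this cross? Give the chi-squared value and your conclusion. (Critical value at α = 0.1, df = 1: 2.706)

A testcross of a heterozygote (Aa × aa) gives a 1:1 phenotypic ratio.
The 1:1 ratio has 2 parts, so with N = 3261 the expected counts are:
  feathered-shank: 3261 × 1/2 = 1630.5
  clean-shank: 3261 × 1/2 = 1630.5
χ² = Σ (O − E)² / E
  feathered-shank: (1639 − 1630.5)² / 1630.5 = 0.0443
  clean-shank: (1622 − 1630.5)² / 1630.5 = 0.0443
χ² = 0.0443 + 0.0443 = 0.0886 ≈ 0.089
Degrees of freedom = 2 − 1 = 1; critical value at α = 0.1 is 2.706.
Since 0.089 < 2.706, we fail to reject the null hypothesis — the data are consistent with the 1:1 ratio.

0.089; consistent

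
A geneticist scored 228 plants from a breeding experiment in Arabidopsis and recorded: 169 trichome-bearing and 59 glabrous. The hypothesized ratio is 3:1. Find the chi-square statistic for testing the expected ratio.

The 3:1 ratio has 4 parts, so with N = 228 the expected counts are:
  trichome-bearing: 228 × 3/4 = 171
  glabrous: 228 × 1/4 = 57
χ² = Σ (O − E)² / E
  trichome-bearing: (169 − 171)² / 171 = 0.0234
  glabrous: (59 − 57)² / 57 = 0.0702
χ² = 0.0234 + 0.0702 = 0.0936 ≈ 0.094

0.094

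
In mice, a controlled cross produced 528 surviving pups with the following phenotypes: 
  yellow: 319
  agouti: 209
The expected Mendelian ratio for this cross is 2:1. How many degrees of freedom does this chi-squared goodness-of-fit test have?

1

A goodness-of-fit test with 2 phenotype classes has df = 2 − 1 = 1.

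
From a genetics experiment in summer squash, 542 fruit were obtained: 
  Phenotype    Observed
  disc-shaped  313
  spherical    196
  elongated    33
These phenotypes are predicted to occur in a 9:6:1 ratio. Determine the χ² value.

Total ratio parts = 16. Expected numbers out of 542:
  disc-shaped: 542 × 9/16 = 304.875
  spherical: 542 × 6/16 = 203.25
  elongated: 542 × 1/16 = 33.875
χ² = Σ (O − E)² / E
  disc-shaped: (313 − 304.875)² / 304.875 = 0.2165
  spherical: (196 − 203.25)² / 203.25 = 0.2586
  elongated: (33 − 33.875)² / 33.875 = 0.0226
χ² = 0.2165 + 0.2586 + 0.0226 = 0.4977 ≈ 0.498

0.498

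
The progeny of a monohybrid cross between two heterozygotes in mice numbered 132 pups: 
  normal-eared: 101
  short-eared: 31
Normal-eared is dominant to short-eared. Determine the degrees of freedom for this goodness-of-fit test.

For a monohybrid cross between heterozygotes with complete dominance, the expected phenotypic ratio is 3:1.
A goodness-of-fit test with 2 phenotype classes has df = 2 − 1 = 1.

1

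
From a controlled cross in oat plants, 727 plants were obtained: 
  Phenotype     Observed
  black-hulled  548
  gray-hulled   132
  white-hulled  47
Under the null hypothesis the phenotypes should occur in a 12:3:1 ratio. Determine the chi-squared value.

Under the 12:3:1 hypothesis (Σ ratio = 16, N = 727):
  black-hulled: 727 × 12/16 = 545.25
  gray-hulled: 727 × 3/16 = 136.3125
  white-hulled: 727 × 1/16 = 45.4375
χ² = Σ (O − E)² / E
  black-hulled: (548 − 545.25)² / 545.25 = 0.0139
  gray-hulled: (132 − 136.3125)² / 136.3125 = 0.1364
  white-hulled: (47 − 45.4375)² / 45.4375 = 0.0537
χ² = 0.0139 + 0.1364 + 0.0537 = 0.204

0.204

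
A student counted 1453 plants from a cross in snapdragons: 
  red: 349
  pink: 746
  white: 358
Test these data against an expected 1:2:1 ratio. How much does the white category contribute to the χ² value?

Expected counts for N = 1453 under a 1:2:1 ratio (total parts = 4):
  red: 1453 × 1/4 = 363.25
  pink: 1453 × 2/4 = 726.5
  white: 1453 × 1/4 = 363.25
Contribution of white: (358 − 363.25)² / 363.25 = 0.0759

0.076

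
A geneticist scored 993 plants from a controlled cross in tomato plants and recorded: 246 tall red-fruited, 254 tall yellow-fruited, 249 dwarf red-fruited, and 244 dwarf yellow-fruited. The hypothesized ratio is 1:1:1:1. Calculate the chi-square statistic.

Under the 1:1:1:1 hypothesis (Σ ratio = 4, N = 993):
  tall red-fruited: 993 × 1/4 = 248.25
  tall yellow-fruited: 993 × 1/4 = 248.25
  dwarf red-fruited: 993 × 1/4 = 248.25
  dwarf yellow-fruited: 993 × 1/4 = 248.25
χ² = Σ (O − E)² / E
  tall red-fruited: (246 − 248.25)² / 248.25 = 0.0204
  tall yellow-fruited: (254 − 248.25)² / 248.25 = 0.1332
  dwarf red-fruited: (249 − 248.25)² / 248.25 = 0.0023
  dwarf yellow-fruited: (244 − 248.25)² / 248.25 = 0.0728
χ² = 0.0204 + 0.1332 + 0.0023 + 0.0728 = 0.2287 ≈ 0.229

0.229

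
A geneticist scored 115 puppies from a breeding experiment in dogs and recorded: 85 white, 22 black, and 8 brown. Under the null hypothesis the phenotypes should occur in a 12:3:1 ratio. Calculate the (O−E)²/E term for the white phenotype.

Under the 12:3:1 hypothesis (Σ ratio = 16, N = 115):
  white: 115 × 12/16 = 86.25
  black: 115 × 3/16 = 21.5625
  brown: 115 × 1/16 = 7.1875
Contribution of white: (85 − 86.25)² / 86.25 = 0.0181

0.018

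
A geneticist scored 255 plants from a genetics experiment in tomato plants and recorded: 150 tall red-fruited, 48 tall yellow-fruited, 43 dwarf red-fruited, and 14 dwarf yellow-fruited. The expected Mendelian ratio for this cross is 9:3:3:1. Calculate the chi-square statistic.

1.021

Under the 9:3:3:1 hypothesis (Σ ratio = 16, N = 255):
  tall red-fruited: 255 × 9/16 = 143.4375
  tall yellow-fruited: 255 × 3/16 = 47.8125
  dwarf red-fruited: 255 × 3/16 = 47.8125
  dwarf yellow-fruited: 255 × 1/16 = 15.9375
χ² = Σ (O − E)² / E
  tall red-fruited: (150 − 143.4375)² / 143.4375 = 0.3002
  tall yellow-fruited: (48 − 47.8125)² / 47.8125 = 0.0007
  dwarf red-fruited: (43 − 47.8125)² / 47.8125 = 0.4844
  dwarf yellow-fruited: (14 − 15.9375)² / 15.9375 = 0.2355
χ² = 0.3002 + 0.0007 + 0.4844 + 0.2355 = 1.0208 ≈ 1.021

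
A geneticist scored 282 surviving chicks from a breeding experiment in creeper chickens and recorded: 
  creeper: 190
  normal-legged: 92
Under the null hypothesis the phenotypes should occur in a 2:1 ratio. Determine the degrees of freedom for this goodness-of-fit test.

1

A goodness-of-fit test with 2 phenotype classes has df = 2 − 1 = 1.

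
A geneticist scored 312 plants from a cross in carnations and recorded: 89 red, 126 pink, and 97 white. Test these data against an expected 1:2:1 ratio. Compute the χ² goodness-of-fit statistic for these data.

11.949

The 1:2:1 ratio has 4 parts, so with N = 312 the expected counts are:
  red: 312 × 1/4 = 78
  pink: 312 × 2/4 = 156
  white: 312 × 1/4 = 78
χ² = Σ (O − E)² / E
  red: (89 − 78)² / 78 = 1.5513
  pink: (126 − 156)² / 156 = 5.7692
  white: (97 − 78)² / 78 = 4.6282
χ² = 1.5513 + 5.7692 + 4.6282 = 11.9487 ≈ 11.949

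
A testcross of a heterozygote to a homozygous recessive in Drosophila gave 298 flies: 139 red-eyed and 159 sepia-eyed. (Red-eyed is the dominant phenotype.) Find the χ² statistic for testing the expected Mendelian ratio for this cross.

A testcross of a heterozygote (Aa × aa) gives a 1:1 phenotypic ratio.
Total ratio parts = 2. Expected numbers out of 298:
  red-eyed: 298 × 1/2 = 149
  sepia-eyed: 298 × 1/2 = 149
χ² = Σ (O − E)² / E
  red-eyed: (139 − 149)² / 149 = 0.6711
  sepia-eyed: (159 − 149)² / 149 = 0.6711
χ² = 0.6711 + 0.6711 = 1.3422 ≈ 1.342

1.342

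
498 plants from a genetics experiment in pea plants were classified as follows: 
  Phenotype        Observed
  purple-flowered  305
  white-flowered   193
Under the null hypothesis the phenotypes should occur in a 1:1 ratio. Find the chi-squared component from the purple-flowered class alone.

12.594

Expected counts for N = 498 under a 1:1 ratio (total parts = 2):
  purple-flowered: 498 × 1/2 = 249
  white-flowered: 498 × 1/2 = 249
Contribution of purple-flowered: (305 − 249)² / 249 = 12.5944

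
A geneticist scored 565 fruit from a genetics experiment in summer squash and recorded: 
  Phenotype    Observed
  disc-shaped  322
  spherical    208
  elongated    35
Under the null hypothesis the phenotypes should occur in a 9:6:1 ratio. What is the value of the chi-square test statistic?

0.129

The 9:6:1 ratio has 16 parts, so with N = 565 the expected counts are:
  disc-shaped: 565 × 9/16 = 317.8125
  spherical: 565 × 6/16 = 211.875
  elongated: 565 × 1/16 = 35.3125
χ² = Σ (O − E)² / E
  disc-shaped: (322 − 317.8125)² / 317.8125 = 0.0552
  spherical: (208 − 211.875)² / 211.875 = 0.0709
  elongated: (35 − 35.3125)² / 35.3125 = 0.0028
χ² = 0.0552 + 0.0709 + 0.0028 = 0.1289 ≈ 0.129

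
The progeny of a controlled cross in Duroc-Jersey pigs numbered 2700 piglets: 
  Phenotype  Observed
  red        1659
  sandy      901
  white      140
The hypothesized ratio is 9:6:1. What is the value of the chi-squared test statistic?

30.128

Total ratio parts = 16. Expected numbers out of 2700:
  red: 2700 × 9/16 = 1518.75
  sandy: 2700 × 6/16 = 1012.5
  white: 2700 × 1/16 = 168.75
χ² = Σ (O − E)² / E
  red: (1659 − 1518.75)² / 1518.75 = 12.9515
  sandy: (901 − 1012.5)² / 1012.5 = 12.2788
  white: (140 − 168.75)² / 168.75 = 4.8981
χ² = 12.9515 + 12.2788 + 4.8981 = 30.1284 ≈ 30.128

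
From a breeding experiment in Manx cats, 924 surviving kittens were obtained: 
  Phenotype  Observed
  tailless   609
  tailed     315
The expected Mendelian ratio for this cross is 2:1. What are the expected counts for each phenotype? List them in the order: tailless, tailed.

Under the 2:1 hypothesis (Σ ratio = 3, N = 924):
  tailless: 924 × 2/3 = 616
  tailed: 924 × 1/3 = 308

616, 308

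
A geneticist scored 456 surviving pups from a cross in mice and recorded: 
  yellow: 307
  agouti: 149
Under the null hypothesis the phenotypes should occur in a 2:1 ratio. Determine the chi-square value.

Expected counts for N = 456 under a 2:1 ratio (total parts = 3):
  yellow: 456 × 2/3 = 304
  agouti: 456 × 1/3 = 152
χ² = Σ (O − E)² / E
  yellow: (307 − 304)² / 304 = 0.0296
  agouti: (149 − 152)² / 152 = 0.0592
χ² = 0.0296 + 0.0592 = 0.0888 ≈ 0.089

0.089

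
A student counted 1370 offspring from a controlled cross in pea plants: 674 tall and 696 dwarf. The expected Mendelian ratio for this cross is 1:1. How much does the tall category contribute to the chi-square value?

0.177

The 1:1 ratio has 2 parts, so with N = 1370 the expected counts are:
  tall: 1370 × 1/2 = 685
  dwarf: 1370 × 1/2 = 685
Contribution of tall: (674 − 685)² / 685 = 0.1766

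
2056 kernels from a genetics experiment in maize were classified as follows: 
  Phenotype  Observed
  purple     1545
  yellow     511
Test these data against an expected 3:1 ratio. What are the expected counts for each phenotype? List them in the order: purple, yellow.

1542, 514

Expected counts for N = 2056 under a 3:1 ratio (total parts = 4):
  purple: 2056 × 3/4 = 1542
  yellow: 2056 × 1/4 = 514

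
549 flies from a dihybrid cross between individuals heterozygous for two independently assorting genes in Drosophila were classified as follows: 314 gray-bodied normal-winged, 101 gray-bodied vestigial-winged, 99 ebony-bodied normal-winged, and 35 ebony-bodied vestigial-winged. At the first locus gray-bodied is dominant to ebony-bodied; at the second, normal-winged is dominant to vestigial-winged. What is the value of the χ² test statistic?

A dihybrid F₂ with independent assortment and complete dominance at both loci gives a 9:3:3:1 phenotypic ratio.
Under the 9:3:3:1 hypothesis (Σ ratio = 16, N = 549):
  gray-bodied normal-winged: 549 × 9/16 = 308.8125
  gray-bodied vestigial-winged: 549 × 3/16 = 102.9375
  ebony-bodied normal-winged: 549 × 3/16 = 102.9375
  ebony-bodied vestigial-winged: 549 × 1/16 = 34.3125
χ² = Σ (O − E)² / E
  gray-bodied normal-winged: (314 − 308.8125)² / 308.8125 = 0.0871
  gray-bodied vestigial-winged: (101 − 102.9375)² / 102.9375 = 0.0365
  ebony-bodied normal-winged: (99 − 102.9375)² / 102.9375 = 0.1506
  ebony-bodied vestigial-winged: (35 − 34.3125)² / 34.3125 = 0.0138
χ² = 0.0871 + 0.0365 + 0.1506 + 0.0138 = 0.288

0.288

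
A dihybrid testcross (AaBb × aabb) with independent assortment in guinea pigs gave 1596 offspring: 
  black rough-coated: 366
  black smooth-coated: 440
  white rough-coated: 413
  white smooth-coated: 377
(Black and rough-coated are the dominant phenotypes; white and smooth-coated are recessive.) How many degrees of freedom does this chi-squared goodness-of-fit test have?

A dihybrid testcross with independent assortment gives a 1:1:1:1 ratio.
A goodness-of-fit test with 4 phenotype classes has df = 4 − 1 = 3.

3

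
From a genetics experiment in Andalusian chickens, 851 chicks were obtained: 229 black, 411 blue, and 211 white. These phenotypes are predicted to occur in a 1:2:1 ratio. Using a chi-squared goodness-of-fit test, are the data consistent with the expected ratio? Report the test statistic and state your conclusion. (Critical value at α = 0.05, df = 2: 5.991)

Expected counts for N = 851 under a 1:2:1 ratio (total parts = 4):
  black: 851 × 1/4 = 212.75
  blue: 851 × 2/4 = 425.5
  white: 851 × 1/4 = 212.75
χ² = Σ (O − E)² / E
  black: (229 − 212.75)² / 212.75 = 1.2412
  blue: (411 − 425.5)² / 425.5 = 0.4941
  white: (211 − 212.75)² / 212.75 = 0.0144
χ² = 1.2412 + 0.4941 + 0.0144 = 1.7497 ≈ 1.750
Degrees of freedom = 3 − 1 = 2; critical value at α = 0.05 is 5.991.
Since 1.750 < 5.991, we fail to reject the null hypothesis — the data are consistent with the 1:2:1 ratio.

1.750; consistent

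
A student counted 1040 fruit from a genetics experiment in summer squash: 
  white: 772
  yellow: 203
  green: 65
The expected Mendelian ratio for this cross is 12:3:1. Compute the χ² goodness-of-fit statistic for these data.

0.410

Under the 12:3:1 hypothesis (Σ ratio = 16, N = 1040):
  white: 1040 × 12/16 = 780
  yellow: 1040 × 3/16 = 195
  green: 1040 × 1/16 = 65
χ² = Σ (O − E)² / E
  white: (772 − 780)² / 780 = 0.0821
  yellow: (203 − 195)² / 195 = 0.3282
  green: (65 − 65)² / 65 = 0.0000
χ² = 0.0821 + 0.3282 + 0.0000 = 0.4103 ≈ 0.410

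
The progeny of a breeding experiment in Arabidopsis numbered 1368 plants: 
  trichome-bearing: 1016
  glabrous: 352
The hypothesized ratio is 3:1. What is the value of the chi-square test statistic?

0.390

Expected counts for N = 1368 under a 3:1 ratio (total parts = 4):
  trichome-bearing: 1368 × 3/4 = 1026
  glabrous: 1368 × 1/4 = 342
χ² = Σ (O − E)² / E
  trichome-bearing: (1016 − 1026)² / 1026 = 0.0975
  glabrous: (352 − 342)² / 342 = 0.2924
χ² = 0.0975 + 0.2924 = 0.3899 ≈ 0.390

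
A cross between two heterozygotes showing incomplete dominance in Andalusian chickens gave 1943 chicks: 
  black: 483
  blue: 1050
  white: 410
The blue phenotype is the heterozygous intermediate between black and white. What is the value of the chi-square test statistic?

With incomplete dominance, a heterozygote × heterozygote cross gives a 1:2:1 phenotypic ratio.
The 1:2:1 ratio has 4 parts, so with N = 1943 the expected counts are:
  black: 1943 × 1/4 = 485.75
  blue: 1943 × 2/4 = 971.5
  white: 1943 × 1/4 = 485.75
χ² = Σ (O − E)² / E
  black: (483 − 485.75)² / 485.75 = 0.0156
  blue: (1050 − 971.5)² / 971.5 = 6.3430
  white: (410 − 485.75)² / 485.75 = 11.8128
χ² = 0.0156 + 6.3430 + 11.8128 = 18.1714 ≈ 18.171

18.171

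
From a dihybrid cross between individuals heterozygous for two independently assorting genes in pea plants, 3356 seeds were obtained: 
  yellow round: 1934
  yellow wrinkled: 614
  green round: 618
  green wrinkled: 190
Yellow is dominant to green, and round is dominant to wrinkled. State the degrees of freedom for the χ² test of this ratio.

A dihybrid F₂ with independent assortment and complete dominance at both loci gives a 9:3:3:1 phenotypic ratio.
A goodness-of-fit test with 4 phenotype classes has df = 4 − 1 = 3.

3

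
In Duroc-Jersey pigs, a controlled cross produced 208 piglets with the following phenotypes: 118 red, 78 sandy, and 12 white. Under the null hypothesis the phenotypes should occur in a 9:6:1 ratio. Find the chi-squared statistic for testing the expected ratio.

0.085

Under the 9:6:1 hypothesis (Σ ratio = 16, N = 208):
  red: 208 × 9/16 = 117
  sandy: 208 × 6/16 = 78
  white: 208 × 1/16 = 13
χ² = Σ (O − E)² / E
  red: (118 − 117)² / 117 = 0.0085
  sandy: (78 − 78)² / 78 = 0.0000
  white: (12 − 13)² / 13 = 0.0769
χ² = 0.0085 + 0.0000 + 0.0769 = 0.0854 ≈ 0.085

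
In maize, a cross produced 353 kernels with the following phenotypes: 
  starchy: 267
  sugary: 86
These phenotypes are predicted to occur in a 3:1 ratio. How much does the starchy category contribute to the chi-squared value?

0.019

Total ratio parts = 4. Expected numbers out of 353:
  starchy: 353 × 3/4 = 264.75
  sugary: 353 × 1/4 = 88.25
Contribution of starchy: (267 − 264.75)² / 264.75 = 0.0191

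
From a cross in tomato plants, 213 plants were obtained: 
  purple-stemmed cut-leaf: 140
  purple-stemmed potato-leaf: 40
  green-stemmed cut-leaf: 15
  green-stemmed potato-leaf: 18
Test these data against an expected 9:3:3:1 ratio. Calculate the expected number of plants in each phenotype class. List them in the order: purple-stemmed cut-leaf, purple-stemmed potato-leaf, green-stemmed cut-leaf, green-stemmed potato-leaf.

Under the 9:3:3:1 hypothesis (Σ ratio = 16, N = 213):
  purple-stemmed cut-leaf: 213 × 9/16 = 119.8125
  purple-stemmed potato-leaf: 213 × 3/16 = 39.9375
  green-stemmed cut-leaf: 213 × 3/16 = 39.9375
  green-stemmed potato-leaf: 213 × 1/16 = 13.3125

119.8125, 39.9375, 39.9375, 13.3125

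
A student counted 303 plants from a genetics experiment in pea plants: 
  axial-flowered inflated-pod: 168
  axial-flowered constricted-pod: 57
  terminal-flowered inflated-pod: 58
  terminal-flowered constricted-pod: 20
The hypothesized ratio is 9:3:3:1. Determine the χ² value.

0.120

The 9:3:3:1 ratio has 16 parts, so with N = 303 the expected counts are:
  axial-flowered inflated-pod: 303 × 9/16 = 170.4375
  axial-flowered constricted-pod: 303 × 3/16 = 56.8125
  terminal-flowered inflated-pod: 303 × 3/16 = 56.8125
  terminal-flowered constricted-pod: 303 × 1/16 = 18.9375
χ² = Σ (O − E)² / E
  axial-flowered inflated-pod: (168 − 170.4375)² / 170.4375 = 0.0349
  axial-flowered constricted-pod: (57 − 56.8125)² / 56.8125 = 0.0006
  terminal-flowered inflated-pod: (58 − 56.8125)² / 56.8125 = 0.0248
  terminal-flowered constricted-pod: (20 − 18.9375)² / 18.9375 = 0.0596
χ² = 0.0349 + 0.0006 + 0.0248 + 0.0596 = 0.1199 ≈ 0.120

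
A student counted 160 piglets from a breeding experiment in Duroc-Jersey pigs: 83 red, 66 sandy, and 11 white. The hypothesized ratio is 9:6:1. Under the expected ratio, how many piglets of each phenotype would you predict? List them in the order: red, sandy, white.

Total ratio parts = 16. Expected numbers out of 160:
  red: 160 × 9/16 = 90
  sandy: 160 × 6/16 = 60
  white: 160 × 1/16 = 10

90, 60, 10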